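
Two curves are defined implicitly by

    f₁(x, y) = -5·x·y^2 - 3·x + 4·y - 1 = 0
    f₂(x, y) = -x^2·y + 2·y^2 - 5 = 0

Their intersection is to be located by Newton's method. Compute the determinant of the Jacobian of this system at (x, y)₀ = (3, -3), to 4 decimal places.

-684.0000

J = [[-5·y^2 - 3, -10·x·y + 4], [-2·x·y, -x^2 + 4·y]].
At the point, J = [[-48.0000, 94.0000], [18.0000, -21.0000]].
det J = -684.0000.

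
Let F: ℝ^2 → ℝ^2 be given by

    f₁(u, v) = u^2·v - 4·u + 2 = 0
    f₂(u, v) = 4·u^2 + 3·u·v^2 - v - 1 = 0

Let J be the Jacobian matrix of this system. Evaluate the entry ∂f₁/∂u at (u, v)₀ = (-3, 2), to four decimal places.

∂f₁/∂u = 2·u·v - 4.
At (-3, 2) this is -16.0000.

-16.0000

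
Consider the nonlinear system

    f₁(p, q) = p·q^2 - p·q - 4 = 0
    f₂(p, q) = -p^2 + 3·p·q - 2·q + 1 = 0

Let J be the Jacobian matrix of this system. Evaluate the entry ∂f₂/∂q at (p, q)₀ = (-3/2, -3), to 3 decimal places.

∂f₂/∂q = 3·p - 2.
At (-3/2, -3) this is -6.500.

-6.500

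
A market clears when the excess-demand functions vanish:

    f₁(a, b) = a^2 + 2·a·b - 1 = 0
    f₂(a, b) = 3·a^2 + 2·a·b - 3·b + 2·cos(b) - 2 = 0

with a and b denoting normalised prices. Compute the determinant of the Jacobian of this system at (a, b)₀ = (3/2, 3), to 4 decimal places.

J = [[2·a + 2·b, 2·a], [6·a + 2·b, 2·a - 2·sin(b) - 3]].
At the point, J = [[9.0000, 3.0000], [15.0000, -0.282240]].
det J = -47.5402.

-47.5402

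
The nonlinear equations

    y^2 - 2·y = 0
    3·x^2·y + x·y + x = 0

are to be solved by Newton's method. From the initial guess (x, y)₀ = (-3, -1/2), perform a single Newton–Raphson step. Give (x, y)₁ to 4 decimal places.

At (-3, -1/2): F = (1.2500, -15.0000).
Jacobian J = [[0, 2·y - 2], [6·x·y + y + 1, 3·x^2 + x]].
At the point, J = [[0.0000, -3.0000], [9.5000, 24.0000]] (det J = 28.5000).
Solving J·Δ = −F gives Δ = (0.5263, 0.4167).
Then the next iterate is (x, y)₁ = (-2.4737, -0.0833).

(-2.4737, -0.0833)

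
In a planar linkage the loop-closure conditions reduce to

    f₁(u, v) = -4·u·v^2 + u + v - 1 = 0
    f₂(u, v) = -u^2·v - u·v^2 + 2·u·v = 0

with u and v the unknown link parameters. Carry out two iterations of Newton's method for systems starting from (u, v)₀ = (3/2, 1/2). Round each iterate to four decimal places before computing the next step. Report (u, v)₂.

(1.6054, 0.3946)

At (3/2, 1/2): F = (-0.5000, 0.0000).
Jacobian J = [[-4·v^2 + 1, -8·u·v + 1], [-2·u·v - v^2 + 2·v, -u^2 - 2·u·v + 2·u]].
At the point, J = [[0.0000, -5.0000], [-0.7500, -0.7500]] (det J = -3.7500).
Solving J·Δ = −F gives Δ = (0.1000, -0.1000).
Then the next iterate is (u, v)₁ = (1.6000, 0.4000).
Round to (1.6000, 0.4000) and repeat: F = (-0.0240, 0.0000), J = [[0.3600, -4.1200], [-0.6400, -0.6400]].
Δ = (0.0054, -0.0054), so (u, v)₂ = (1.6054, 0.3946).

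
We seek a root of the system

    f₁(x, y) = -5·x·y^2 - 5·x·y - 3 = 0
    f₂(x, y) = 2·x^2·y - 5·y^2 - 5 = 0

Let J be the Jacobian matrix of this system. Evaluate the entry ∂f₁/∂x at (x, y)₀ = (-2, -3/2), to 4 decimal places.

∂f₁/∂x = -5·y^2 - 5·y.
At (-2, -3/2) this is -3.7500.

-3.7500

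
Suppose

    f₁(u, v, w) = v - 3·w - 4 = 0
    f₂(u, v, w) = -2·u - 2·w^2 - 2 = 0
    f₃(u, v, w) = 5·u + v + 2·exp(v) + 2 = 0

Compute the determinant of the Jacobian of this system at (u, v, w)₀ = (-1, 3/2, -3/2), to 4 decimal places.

J = [[0, 1, -3], [-2, 0, -4·w], [5, 2·exp(v) + 1, 0]].
At the point, J = [[0.0000, 1.0000, -3.0000], [-2.0000, 0.0000, 6.0000], [5.0000, 9.963378, 0.0000]].
det J = 89.7803.

89.7803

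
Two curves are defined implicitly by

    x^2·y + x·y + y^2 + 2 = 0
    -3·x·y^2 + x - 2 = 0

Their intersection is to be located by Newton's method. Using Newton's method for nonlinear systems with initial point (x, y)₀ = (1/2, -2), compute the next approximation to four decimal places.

At (1/2, -2): F = (4.5000, -7.5000).
Jacobian J = [[2·x·y + y, x^2 + x + 2·y], [-3·y^2 + 1, -6·x·y]].
At the point, J = [[-4.0000, -3.2500], [-11.0000, 6.0000]] (det J = -59.7500).
Solving J·Δ = −F gives Δ = (0.0439, 1.3305).
Then the next iterate is (x, y)₁ = (0.5439, -0.6695).

(0.5439, -0.6695)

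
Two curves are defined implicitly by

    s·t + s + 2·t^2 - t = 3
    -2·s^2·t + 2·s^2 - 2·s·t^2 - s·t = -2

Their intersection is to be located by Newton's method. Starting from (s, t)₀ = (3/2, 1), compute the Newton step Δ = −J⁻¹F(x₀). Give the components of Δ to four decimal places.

At (3/2, 1): F = (1.0000, -2.5000).
Jacobian J = [[t + 1, s + 4·t - 1], [-4·s·t + 4·s - 2·t^2 - t, -2·s^2 - 4·s·t - s]].
At the point, J = [[2.0000, 4.5000], [-3.0000, -12.0000]] (det J = -10.5000).
Solving J·Δ = −F gives Δ = (-0.0714, -0.1905).

(-0.0714, -0.1905)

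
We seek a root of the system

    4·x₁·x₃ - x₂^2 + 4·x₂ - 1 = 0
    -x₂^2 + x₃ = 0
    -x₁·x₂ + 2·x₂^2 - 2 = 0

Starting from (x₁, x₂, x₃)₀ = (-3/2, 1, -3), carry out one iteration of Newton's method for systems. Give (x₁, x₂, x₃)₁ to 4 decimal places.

(-1.5921, 0.7105, 0.4211)

At (-3/2, 1, -3): F = (20.0000, -4.0000, 1.5000).
Jacobian J = [[4·x₃, -2·x₂ + 4, 4·x₁], [0, -2·x₂, 1], [-x₂, -x₁ + 4·x₂, 0]].
At the point, J = [[-12.0000, 2.0000, -6.0000], [0.0000, -2.0000, 1.0000], [-1.0000, 5.5000, 0.0000]] (det J = 76.0000).
Solving J·Δ = −F gives Δ = (-0.0921, -0.2895, 3.4211).
Then the next iterate is (x₁, x₂, x₃)₁ = (-1.5921, 0.7105, 0.4211).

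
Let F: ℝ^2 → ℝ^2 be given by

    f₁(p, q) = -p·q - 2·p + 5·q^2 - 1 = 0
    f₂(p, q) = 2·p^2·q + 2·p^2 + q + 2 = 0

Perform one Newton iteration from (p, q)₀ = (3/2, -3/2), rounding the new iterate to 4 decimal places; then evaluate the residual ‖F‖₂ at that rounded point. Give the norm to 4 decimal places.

At (3/2, -3/2): F = (9.5000, -1.7500).
Jacobian J = [[-q - 2, -p + 10·q], [4·p·q + 4·p, 2·p^2 + 1]].
At the point, J = [[-0.5000, -16.5000], [-3.0000, 5.5000]] (det J = -52.2500).
Solving J·Δ = −F gives Δ = (0.4474, 0.5622).
Then the next iterate is (p, q)₁ = (1.9474, -0.9378).
Re-evaluating at (1.9474, -0.9378): F = (1.328816, 1.533970), so ‖F‖₂ = 2.0295.

2.0295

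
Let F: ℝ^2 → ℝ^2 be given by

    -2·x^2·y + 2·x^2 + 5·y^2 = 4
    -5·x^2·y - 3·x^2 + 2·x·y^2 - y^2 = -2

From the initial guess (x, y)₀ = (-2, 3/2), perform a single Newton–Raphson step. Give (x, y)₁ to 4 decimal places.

At (-2, 3/2): F = (3.2500, -51.2500).
Jacobian J = [[-4·x·y + 4·x, -2·x^2 + 10·y], [-10·x·y - 6·x + 2·y^2, -5·x^2 + 4·x·y - 2·y]].
At the point, J = [[4.0000, 7.0000], [46.5000, -35.0000]] (det J = -465.5000).
Solving J·Δ = −F gives Δ = (0.5263, -0.7650).
Then the next iterate is (x, y)₁ = (-1.4737, 0.7350).

(-1.4737, 0.7350)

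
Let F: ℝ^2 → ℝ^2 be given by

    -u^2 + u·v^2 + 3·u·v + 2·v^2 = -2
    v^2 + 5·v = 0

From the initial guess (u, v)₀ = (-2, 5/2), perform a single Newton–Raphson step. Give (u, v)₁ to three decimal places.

At (-2, 5/2): F = (-17.000, 18.750).
Jacobian J = [[-2·u + v^2 + 3·v, 2·u·v + 3·u + 4·v], [0, 2·v + 5]].
At the point, J = [[17.750, -6.000], [0.000, 10.000]] (det J = 177.500).
Solving J·Δ = −F gives Δ = (0.324, -1.875).
Then the next iterate is (u, v)₁ = (-1.676, 0.625).

(-1.676, 0.625)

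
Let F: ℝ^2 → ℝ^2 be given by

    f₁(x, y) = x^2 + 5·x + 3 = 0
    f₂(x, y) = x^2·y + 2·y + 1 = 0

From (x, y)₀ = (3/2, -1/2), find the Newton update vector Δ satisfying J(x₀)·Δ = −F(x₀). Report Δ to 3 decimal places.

At (3/2, -1/2): F = (12.750, -1.125).
Jacobian J = [[2·x + 5, 0], [2·x·y, x^2 + 2]].
At the point, J = [[8.000, 0.000], [-1.500, 4.250]] (det J = 34.000).
Solving J·Δ = −F gives Δ = (-1.594, -0.298).

(-1.594, -0.298)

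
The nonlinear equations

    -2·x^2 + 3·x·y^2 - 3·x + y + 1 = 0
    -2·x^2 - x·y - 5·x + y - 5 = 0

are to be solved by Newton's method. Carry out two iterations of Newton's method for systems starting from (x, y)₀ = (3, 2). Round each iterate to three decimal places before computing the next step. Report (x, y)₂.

At (3, 2): F = (12.000, -42.000).
Jacobian J = [[-4·x + 3·y^2 - 3, 6·x·y + 1], [-4·x - y - 5, -x + 1]].
At the point, J = [[-3.000, 37.000], [-19.000, -2.000]] (det J = 709.000).
Solving J·Δ = −F gives Δ = (-2.158, -0.499).
Then the next iterate is (x, y)₁ = (0.842, 1.501).
Round to (0.842, 1.501) and repeat: F = (4.24815, -10.39077), J = [[0.39100, 8.58305], [-9.869, 0.158]].
Δ = (-1.060, -0.447), so (x, y)₂ = (-0.218, 1.054).

(-0.218, 1.054)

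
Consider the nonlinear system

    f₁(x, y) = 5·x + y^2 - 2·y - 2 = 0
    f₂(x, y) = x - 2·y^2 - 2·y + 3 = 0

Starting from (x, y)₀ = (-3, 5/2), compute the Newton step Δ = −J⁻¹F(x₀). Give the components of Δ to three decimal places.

(3.833, -1.139)

At (-3, 5/2): F = (-15.750, -17.500).
Jacobian J = [[5, 2·y - 2], [1, -4·y - 2]].
At the point, J = [[5.000, 3.000], [1.000, -12.000]] (det J = -63.000).
Solving J·Δ = −F gives Δ = (3.833, -1.139).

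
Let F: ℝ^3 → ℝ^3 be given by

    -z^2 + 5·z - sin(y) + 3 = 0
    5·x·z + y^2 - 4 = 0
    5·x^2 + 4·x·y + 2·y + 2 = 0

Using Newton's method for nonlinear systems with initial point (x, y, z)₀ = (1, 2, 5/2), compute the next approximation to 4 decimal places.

At (1, 2, 5/2): F = (8.340703, 12.5000, 19.0000).
Jacobian J = [[0, -cos(y), -2·z + 5], [5·z, 2·y, 5·x], [10·x + 4·y, 4·x + 2, 0]].
At the point, J = [[0.0000, 0.416147, 0.0000], [12.5000, 4.0000, 5.0000], [18.0000, 6.0000, 0.0000]] (det J = 37.453215).
Solving J·Δ = −F gives Δ = (5.6253, -20.0427, -0.5292).
Then the next iterate is (x, y, z)₁ = (6.6253, -18.0427, 1.9708).

(6.6253, -18.0427, 1.9708)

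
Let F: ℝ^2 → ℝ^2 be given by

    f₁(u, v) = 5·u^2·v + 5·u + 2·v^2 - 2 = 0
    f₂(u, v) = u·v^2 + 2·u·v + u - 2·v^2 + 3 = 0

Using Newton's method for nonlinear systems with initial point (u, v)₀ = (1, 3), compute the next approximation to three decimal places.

At (1, 3): F = (36.000, 1.000).
Jacobian J = [[10·u·v + 5, 5·u^2 + 4·v], [v^2 + 2·v + 1, 2·u·v + 2·u - 4·v]].
At the point, J = [[35.000, 17.000], [16.000, -4.000]] (det J = -412.000).
Solving J·Δ = −F gives Δ = (-0.391, -1.313).
Then the next iterate is (u, v)₁ = (0.609, 1.687).

(0.609, 1.687)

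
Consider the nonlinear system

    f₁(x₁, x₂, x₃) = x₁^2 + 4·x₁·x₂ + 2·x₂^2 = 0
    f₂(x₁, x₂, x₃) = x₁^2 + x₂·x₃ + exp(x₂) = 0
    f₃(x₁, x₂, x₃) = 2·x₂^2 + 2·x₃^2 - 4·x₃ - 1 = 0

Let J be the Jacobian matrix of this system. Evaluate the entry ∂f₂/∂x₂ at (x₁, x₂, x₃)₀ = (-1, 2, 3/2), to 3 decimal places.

∂f₂/∂x₂ = x₃ + exp(x₂).
At (-1, 2, 3/2) this is 8.889.

8.889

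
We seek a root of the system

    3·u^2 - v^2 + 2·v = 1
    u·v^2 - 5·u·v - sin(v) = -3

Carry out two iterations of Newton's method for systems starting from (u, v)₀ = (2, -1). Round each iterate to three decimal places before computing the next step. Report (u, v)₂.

At (2, -1): F = (8.000, 15.84147).
Jacobian J = [[6·u, -2·v + 2], [v^2 - 5·v, 2·u·v - 5·u - cos(v)]].
At the point, J = [[12.000, 4.000], [6.000, -14.54030]] (det J = -198.48363).
Solving J·Δ = −F gives Δ = (-0.905, 0.716).
Then the next iterate is (u, v)₁ = (1.095, -0.284).
Round to (1.095, -0.284) and repeat: F = (1.94842, 4.92342), J = [[6.570, 2.568], [1.50066, -7.05690]].
Δ = (-0.526, 0.586), so (u, v)₂ = (0.569, 0.302).

(0.569, 0.302)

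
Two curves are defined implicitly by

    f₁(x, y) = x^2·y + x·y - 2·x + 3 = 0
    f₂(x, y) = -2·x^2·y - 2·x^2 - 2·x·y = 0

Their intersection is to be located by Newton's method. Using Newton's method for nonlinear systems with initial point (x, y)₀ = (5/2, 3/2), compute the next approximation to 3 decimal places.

(1.321, 1.171)

At (5/2, 3/2): F = (11.125, -38.750).
Jacobian J = [[2·x·y + y - 2, x^2 + x], [-4·x·y - 4·x - 2·y, -2·x^2 - 2·x]].
At the point, J = [[7.000, 8.750], [-28.000, -17.500]] (det J = 122.500).
Solving J·Δ = −F gives Δ = (-1.179, -0.329).
Then the next iterate is (x, y)₁ = (1.321, 1.171).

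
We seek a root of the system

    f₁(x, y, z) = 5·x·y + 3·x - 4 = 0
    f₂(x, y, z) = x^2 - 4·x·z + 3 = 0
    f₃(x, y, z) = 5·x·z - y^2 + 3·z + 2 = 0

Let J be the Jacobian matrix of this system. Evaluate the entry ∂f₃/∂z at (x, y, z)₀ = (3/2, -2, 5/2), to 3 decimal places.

∂f₃/∂z = 5·x + 3.
At (3/2, -2, 5/2) this is 10.500.

10.500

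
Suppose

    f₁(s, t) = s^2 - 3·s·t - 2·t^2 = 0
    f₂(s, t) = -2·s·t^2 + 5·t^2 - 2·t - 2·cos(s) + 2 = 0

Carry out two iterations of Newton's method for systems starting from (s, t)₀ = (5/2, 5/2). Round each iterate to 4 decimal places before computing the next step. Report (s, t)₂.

At (5/2, 5/2): F = (-25.0000, -1.397713).
Jacobian J = [[2·s - 3·t, -3·s - 4·t], [-2·t^2 + 2·sin(s), -4·s·t + 10·t - 2]].
At the point, J = [[-2.5000, -17.5000], [-11.303056, -2.0000]] (det J = -192.803475).
Solving J·Δ = −F gives Δ = (0.1325, -1.4475).
Then the next iterate is (s, t)₁ = (2.6325, 1.0525).
Round to (2.6325, 1.0525) and repeat: F = (-3.597575, 1.347819), J = [[2.1075, -12.1075], [-1.240742, -2.557825]].
Δ = (1.2502, -0.0795), so (s, t)₂ = (3.8827, 0.9730).

(3.8827, 0.9730)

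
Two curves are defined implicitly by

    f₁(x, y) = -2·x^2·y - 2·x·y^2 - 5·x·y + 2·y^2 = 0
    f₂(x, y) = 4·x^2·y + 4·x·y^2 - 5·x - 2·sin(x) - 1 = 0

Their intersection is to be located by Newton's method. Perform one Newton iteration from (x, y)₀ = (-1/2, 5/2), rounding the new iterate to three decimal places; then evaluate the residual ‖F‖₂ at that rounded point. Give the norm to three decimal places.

132.821

At (-1/2, 5/2): F = (23.750, -7.54115).
Jacobian J = [[-4·x·y - 2·y^2 - 5·y, -2·x^2 - 4·x·y - 5·x + 4·y], [8·x·y + 4·y^2 - 2·cos(x) - 5, 4·x^2 + 8·x·y]].
At the point, J = [[-20.000, 17.000], [8.24483, -9.000]] (det J = 39.83781).
Solving J·Δ = −F gives Δ = (2.147, 1.129).
Then the next iterate is (x, y)₁ = (1.647, 3.629).
Re-evaluating at (1.647, 3.629): F = (-66.61445, 114.90863), so ‖F‖₂ = 132.821.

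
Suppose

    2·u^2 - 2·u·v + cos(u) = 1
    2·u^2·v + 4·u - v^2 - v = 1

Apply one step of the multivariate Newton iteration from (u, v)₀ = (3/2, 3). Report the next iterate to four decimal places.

At (3/2, 3): F = (-5.429263, 6.5000).
Jacobian J = [[4·u - 2·v - sin(u), -2·u], [4·u·v + 4, 2·u^2 - 2·v - 1]].
At the point, J = [[-0.997495, -3.0000], [22.0000, -2.5000]] (det J = 68.493737).
Solving J·Δ = −F gives Δ = (-0.4829, -1.6492).
Then the next iterate is (u, v)₁ = (1.0171, 1.3508).

(1.0171, 1.3508)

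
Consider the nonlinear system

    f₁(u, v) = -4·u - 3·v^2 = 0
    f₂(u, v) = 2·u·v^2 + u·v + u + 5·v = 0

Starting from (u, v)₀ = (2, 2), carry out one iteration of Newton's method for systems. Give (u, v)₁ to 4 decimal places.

(3.9000, -0.3000)

At (2, 2): F = (-20.0000, 32.0000).
Jacobian J = [[-4, -6·v], [2·v^2 + v + 1, 4·u·v + u + 5]].
At the point, J = [[-4.0000, -12.0000], [11.0000, 23.0000]] (det J = 40.0000).
Solving J·Δ = −F gives Δ = (1.9000, -2.3000).
Then the next iterate is (u, v)₁ = (3.9000, -0.3000).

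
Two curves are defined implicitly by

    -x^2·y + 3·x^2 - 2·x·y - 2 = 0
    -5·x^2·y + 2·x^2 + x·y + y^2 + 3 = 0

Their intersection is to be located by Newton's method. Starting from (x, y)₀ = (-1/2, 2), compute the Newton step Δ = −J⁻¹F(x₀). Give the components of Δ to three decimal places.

(-0.130, -1.200)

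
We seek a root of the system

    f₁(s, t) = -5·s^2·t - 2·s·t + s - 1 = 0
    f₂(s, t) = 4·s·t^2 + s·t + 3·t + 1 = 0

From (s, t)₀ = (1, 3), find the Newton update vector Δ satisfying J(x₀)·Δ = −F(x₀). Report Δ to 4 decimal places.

At (1, 3): F = (-21.0000, 49.0000).
Jacobian J = [[-10·s·t - 2·t + 1, -5·s^2 - 2·s], [4·t^2 + t, 8·s·t + s + 3]].
At the point, J = [[-35.0000, -7.0000], [39.0000, 28.0000]] (det J = -707.0000).
Solving J·Δ = −F gives Δ = (-0.3465, -1.2673).

(-0.3465, -1.2673)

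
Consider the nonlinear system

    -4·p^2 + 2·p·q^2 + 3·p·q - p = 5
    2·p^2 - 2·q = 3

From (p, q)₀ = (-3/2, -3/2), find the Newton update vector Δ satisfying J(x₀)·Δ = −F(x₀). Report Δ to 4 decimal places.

(-0.9500, 5.1000)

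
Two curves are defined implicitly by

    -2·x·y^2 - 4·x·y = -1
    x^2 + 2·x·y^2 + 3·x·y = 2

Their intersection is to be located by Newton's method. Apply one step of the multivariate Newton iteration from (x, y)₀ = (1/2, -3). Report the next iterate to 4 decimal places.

(0.3462, -2.7308)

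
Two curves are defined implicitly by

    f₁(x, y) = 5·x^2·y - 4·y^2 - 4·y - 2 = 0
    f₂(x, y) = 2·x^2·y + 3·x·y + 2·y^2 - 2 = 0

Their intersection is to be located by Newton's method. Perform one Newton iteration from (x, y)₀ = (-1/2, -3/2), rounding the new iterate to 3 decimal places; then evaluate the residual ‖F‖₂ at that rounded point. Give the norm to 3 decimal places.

2.240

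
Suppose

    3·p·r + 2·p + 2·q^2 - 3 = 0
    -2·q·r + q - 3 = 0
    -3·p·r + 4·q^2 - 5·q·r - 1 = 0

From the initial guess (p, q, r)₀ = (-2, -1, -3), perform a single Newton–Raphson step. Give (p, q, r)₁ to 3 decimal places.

(-3.637, -0.674, 0.859)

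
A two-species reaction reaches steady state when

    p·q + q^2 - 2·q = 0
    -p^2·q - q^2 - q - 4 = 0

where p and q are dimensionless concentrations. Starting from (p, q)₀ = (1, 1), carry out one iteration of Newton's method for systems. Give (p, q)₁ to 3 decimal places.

At (1, 1): F = (0.000, -7.000).
Jacobian J = [[q, p + 2·q - 2], [-2·p·q, -p^2 - 2·q - 1]].
At the point, J = [[1.000, 1.000], [-2.000, -4.000]] (det J = -2.000).
Solving J·Δ = −F gives Δ = (3.500, -3.500).
Then the next iterate is (p, q)₁ = (4.500, -2.500).

(4.500, -2.500)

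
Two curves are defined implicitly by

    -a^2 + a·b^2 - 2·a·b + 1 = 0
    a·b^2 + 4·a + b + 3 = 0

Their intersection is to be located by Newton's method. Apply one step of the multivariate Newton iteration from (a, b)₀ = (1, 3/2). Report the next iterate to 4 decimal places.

(0.2029, 0.0580)

At (1, 3/2): F = (-0.7500, 10.7500).
Jacobian J = [[-2·a + b^2 - 2·b, 2·a·b - 2·a], [b^2 + 4, 2·a·b + 1]].
At the point, J = [[-2.7500, 1.0000], [6.2500, 4.0000]] (det J = -17.2500).
Solving J·Δ = −F gives Δ = (-0.7971, -1.4420).
Then the next iterate is (a, b)₁ = (0.2029, 0.0580).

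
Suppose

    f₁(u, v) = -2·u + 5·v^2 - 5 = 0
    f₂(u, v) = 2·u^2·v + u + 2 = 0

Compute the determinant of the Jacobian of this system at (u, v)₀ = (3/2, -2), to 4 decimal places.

-229.0000

J = [[-2, 10·v], [4·u·v + 1, 2·u^2]].
At the point, J = [[-2.0000, -20.0000], [-11.0000, 4.5000]].
det J = -229.0000.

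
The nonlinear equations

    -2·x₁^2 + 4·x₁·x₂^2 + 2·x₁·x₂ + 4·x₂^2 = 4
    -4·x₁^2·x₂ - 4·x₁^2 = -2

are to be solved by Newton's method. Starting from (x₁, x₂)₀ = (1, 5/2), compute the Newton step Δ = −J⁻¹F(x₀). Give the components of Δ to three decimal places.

At (1, 5/2): F = (49.000, -12.000).
Jacobian J = [[-4·x₁ + 4·x₂^2 + 2·x₂, 8·x₁·x₂ + 2·x₁ + 8·x₂], [-8·x₁·x₂ - 8·x₁, -4·x₁^2]].
At the point, J = [[26.000, 42.000], [-28.000, -4.000]] (det J = 1072.000).
Solving J·Δ = −F gives Δ = (-0.287, -0.989).

(-0.287, -0.989)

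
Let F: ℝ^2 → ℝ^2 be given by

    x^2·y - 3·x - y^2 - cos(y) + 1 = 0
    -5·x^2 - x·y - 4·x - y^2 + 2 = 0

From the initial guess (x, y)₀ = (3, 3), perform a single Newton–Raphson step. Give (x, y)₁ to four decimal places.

(9.9437, -33.6572)

At (3, 3): F = (10.989992, -73.0000).
Jacobian J = [[2·x·y - 3, x^2 - 2·y + sin(y)], [-10·x - y - 4, -x - 2·y]].
At the point, J = [[15.0000, 3.141120], [-37.0000, -9.0000]] (det J = -18.778560).
Solving J·Δ = −F gives Δ = (6.9437, -36.6572).
Then the next iterate is (x, y)₁ = (9.9437, -33.6572).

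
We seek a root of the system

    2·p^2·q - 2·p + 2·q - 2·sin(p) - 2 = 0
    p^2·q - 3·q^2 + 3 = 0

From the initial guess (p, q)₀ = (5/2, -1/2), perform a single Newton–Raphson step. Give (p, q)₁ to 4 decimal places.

At (5/2, -1/2): F = (-15.446944, -0.8750).
Jacobian J = [[4·p·q - 2·cos(p) - 2, 2·p^2 + 2], [2·p·q, p^2 - 6·q]].
At the point, J = [[-5.397713, 14.5000], [-2.5000, 9.2500]] (det J = -13.678843).
Solving J·Δ = −F gives Δ = (-9.5181, -2.4779).
Then the next iterate is (p, q)₁ = (-7.0181, -2.9779).

(-7.0181, -2.9779)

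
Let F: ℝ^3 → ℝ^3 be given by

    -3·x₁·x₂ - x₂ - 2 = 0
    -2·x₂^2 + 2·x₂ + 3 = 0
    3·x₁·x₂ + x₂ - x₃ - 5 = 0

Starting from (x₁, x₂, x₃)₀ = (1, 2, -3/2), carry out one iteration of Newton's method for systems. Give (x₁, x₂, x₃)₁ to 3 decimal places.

(-0.556, 1.833, -7.000)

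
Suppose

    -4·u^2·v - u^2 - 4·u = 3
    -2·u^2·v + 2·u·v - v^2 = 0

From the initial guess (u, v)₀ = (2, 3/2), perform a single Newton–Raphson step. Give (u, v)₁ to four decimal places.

At (2, 3/2): F = (-39.0000, -8.2500).
Jacobian J = [[-8·u·v - 2·u - 4, -4·u^2], [-4·u·v + 2·v, -2·u^2 + 2·u - 2·v]].
At the point, J = [[-32.0000, -16.0000], [-9.0000, -7.0000]] (det J = 80.0000).
Solving J·Δ = −F gives Δ = (-1.7625, 1.0875).
Then the next iterate is (u, v)₁ = (0.2375, 2.5875).

(0.2375, 2.5875)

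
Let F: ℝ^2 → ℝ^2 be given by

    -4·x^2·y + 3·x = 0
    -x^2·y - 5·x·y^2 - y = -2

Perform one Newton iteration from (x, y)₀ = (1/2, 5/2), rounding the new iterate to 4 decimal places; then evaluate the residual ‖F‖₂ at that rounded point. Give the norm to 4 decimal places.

At (1/2, 5/2): F = (-1.0000, -16.7500).
Jacobian J = [[-8·x·y + 3, -4·x^2], [-2·x·y - 5·y^2, -x^2 - 10·x·y - 1]].
At the point, J = [[-7.0000, -1.0000], [-33.7500, -13.7500]] (det J = 62.5000).
Solving J·Δ = −F gives Δ = (0.0480, -1.3360).
Then the next iterate is (x, y)₁ = (0.5480, 1.1640).
Re-evaluating at (0.5480, 1.1640): F = (0.245785, -3.225969), so ‖F‖₂ = 3.2353.

3.2353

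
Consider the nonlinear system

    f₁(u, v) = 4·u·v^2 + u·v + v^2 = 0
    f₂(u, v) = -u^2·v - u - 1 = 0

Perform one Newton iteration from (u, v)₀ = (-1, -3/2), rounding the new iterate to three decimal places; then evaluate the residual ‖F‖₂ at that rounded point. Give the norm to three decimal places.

At (-1, -3/2): F = (-5.250, 1.500).
Jacobian J = [[4·v^2 + v, 8·u·v + u + 2·v], [-2·u·v - 1, -u^2]].
At the point, J = [[7.500, 8.000], [-4.000, -1.000]] (det J = 24.500).
Solving J·Δ = −F gives Δ = (0.276, 0.398).
Then the next iterate is (u, v)₁ = (-0.724, -1.102).
Re-evaluating at (-0.724, -1.102): F = (-1.50466, 0.30164), so ‖F‖₂ = 1.535.

1.535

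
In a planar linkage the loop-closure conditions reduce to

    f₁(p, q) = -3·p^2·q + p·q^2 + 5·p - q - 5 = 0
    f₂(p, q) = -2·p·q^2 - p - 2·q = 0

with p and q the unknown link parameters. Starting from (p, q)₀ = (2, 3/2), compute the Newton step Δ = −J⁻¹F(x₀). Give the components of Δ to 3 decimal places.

(-0.375, -0.853)

At (2, 3/2): F = (-10.000, -14.000).
Jacobian J = [[-6·p·q + q^2 + 5, -3·p^2 + 2·p·q - 1], [-2·q^2 - 1, -4·p·q - 2]].
At the point, J = [[-10.750, -7.000], [-5.500, -14.000]] (det J = 112.000).
Solving J·Δ = −F gives Δ = (-0.375, -0.853).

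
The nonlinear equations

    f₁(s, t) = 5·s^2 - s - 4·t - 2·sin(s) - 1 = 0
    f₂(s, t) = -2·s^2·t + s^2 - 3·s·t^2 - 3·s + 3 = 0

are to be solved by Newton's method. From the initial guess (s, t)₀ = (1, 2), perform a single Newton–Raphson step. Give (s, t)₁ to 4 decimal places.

At (1, 2): F = (-6.682942, -15.0000).
Jacobian J = [[10·s - 2·cos(s) - 1, -4], [-4·s·t + 2·s - 3·t^2 - 3, -2·s^2 - 6·s·t]].
At the point, J = [[7.919395, -4.0000], [-21.0000, -14.0000]] (det J = -194.871535).
Solving J·Δ = −F gives Δ = (0.1722, -1.3298).
Then the next iterate is (s, t)₁ = (1.1722, 0.6702).

(1.1722, 0.6702)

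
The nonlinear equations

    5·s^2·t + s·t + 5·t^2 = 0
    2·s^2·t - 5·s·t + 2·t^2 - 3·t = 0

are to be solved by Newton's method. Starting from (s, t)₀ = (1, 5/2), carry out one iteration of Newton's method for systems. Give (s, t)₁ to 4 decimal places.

(-0.4000, 2.2500)

At (1, 5/2): F = (46.2500, -2.5000).
Jacobian J = [[10·s·t + t, 5·s^2 + s + 10·t], [4·s·t - 5·t, 2·s^2 - 5·s + 4·t - 3]].
At the point, J = [[27.5000, 31.0000], [-2.5000, 4.0000]] (det J = 187.5000).
Solving J·Δ = −F gives Δ = (-1.4000, -0.2500).
Then the next iterate is (s, t)₁ = (-0.4000, 2.2500).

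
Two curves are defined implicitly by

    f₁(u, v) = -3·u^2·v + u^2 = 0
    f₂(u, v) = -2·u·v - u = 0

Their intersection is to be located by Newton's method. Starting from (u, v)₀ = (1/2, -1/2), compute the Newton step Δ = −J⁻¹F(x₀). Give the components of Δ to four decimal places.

At (1/2, -1/2): F = (0.6250, 0.0000).
Jacobian J = [[-6·u·v + 2·u, -3·u^2], [-2·v - 1, -2·u]].
At the point, J = [[2.5000, -0.7500], [0.0000, -1.0000]] (det J = -2.5000).
Solving J·Δ = −F gives Δ = (-0.2500, 0.0000).

(-0.2500, 0.0000)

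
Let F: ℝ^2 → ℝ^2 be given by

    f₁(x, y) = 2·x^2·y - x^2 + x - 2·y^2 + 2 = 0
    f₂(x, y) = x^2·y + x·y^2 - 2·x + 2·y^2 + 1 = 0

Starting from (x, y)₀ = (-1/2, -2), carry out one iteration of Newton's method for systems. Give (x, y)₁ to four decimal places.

(-0.7801, -0.8905)

At (-1/2, -2): F = (-7.7500, 7.5000).
Jacobian J = [[4·x·y - 2·x + 1, 2·x^2 - 4·y], [2·x·y + y^2 - 2, x^2 + 2·x·y + 4·y]].
At the point, J = [[6.0000, 8.5000], [4.0000, -5.7500]] (det J = -68.5000).
Solving J·Δ = −F gives Δ = (-0.2801, 1.1095).
Then the next iterate is (x, y)₁ = (-0.7801, -0.8905).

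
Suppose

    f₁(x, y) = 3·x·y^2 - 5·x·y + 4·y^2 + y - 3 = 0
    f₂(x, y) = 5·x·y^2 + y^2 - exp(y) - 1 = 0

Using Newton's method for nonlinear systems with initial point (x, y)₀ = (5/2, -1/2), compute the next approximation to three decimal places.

At (5/2, -1/2): F = (5.625, 1.76847).
Jacobian J = [[3·y^2 - 5·y, 6·x·y - 5·x + 8·y + 1], [5·y^2, 10·x·y + 2·y - exp(y)]].
At the point, J = [[3.250, -23.000], [1.250, -14.10653]] (det J = -17.09622).
Solving J·Δ = −F gives Δ = (-2.262, -0.075).
Then the next iterate is (x, y)₁ = (0.238, -0.575).

(0.238, -0.575)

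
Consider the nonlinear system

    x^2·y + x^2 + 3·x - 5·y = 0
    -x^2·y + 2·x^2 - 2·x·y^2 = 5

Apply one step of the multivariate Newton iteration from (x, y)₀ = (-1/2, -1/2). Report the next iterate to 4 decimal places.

At (-1/2, -1/2): F = (1.1250, -4.1250).
Jacobian J = [[2·x·y + 2·x + 3, x^2 - 5], [-2·x·y + 4·x - 2·y^2, -x^2 - 4·x·y]].
At the point, J = [[2.5000, -4.7500], [-3.0000, -1.2500]] (det J = -17.3750).
Solving J·Δ = −F gives Δ = (-1.2086, -0.3993).
Then the next iterate is (x, y)₁ = (-1.7086, -0.8993).

(-1.7086, -0.8993)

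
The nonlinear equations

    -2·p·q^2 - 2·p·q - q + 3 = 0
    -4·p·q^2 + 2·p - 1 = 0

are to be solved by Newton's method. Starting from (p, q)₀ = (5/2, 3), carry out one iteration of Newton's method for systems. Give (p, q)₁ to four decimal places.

(0.1667, 2.8889)

At (5/2, 3): F = (-60.0000, -86.0000).
Jacobian J = [[-2·q^2 - 2·q, -4·p·q - 2·p - 1], [-4·q^2 + 2, -8·p·q]].
At the point, J = [[-24.0000, -36.0000], [-34.0000, -60.0000]] (det J = 216.0000).
Solving J·Δ = −F gives Δ = (-2.3333, -0.1111).
Then the next iterate is (p, q)₁ = (0.1667, 2.8889).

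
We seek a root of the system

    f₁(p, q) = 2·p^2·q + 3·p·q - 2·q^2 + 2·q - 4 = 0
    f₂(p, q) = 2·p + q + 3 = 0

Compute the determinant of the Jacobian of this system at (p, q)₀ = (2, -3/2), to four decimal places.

-60.5000

J = [[4·p·q + 3·q, 2·p^2 + 3·p - 4·q + 2], [2, 1]].
At the point, J = [[-16.5000, 22.0000], [2.0000, 1.0000]].
det J = -60.5000.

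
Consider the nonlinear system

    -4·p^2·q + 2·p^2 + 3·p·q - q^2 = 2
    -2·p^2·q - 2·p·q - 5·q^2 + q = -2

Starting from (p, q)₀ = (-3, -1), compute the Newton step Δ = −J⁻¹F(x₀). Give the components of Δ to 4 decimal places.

At (-3, -1): F = (60.0000, 8.0000).
Jacobian J = [[-8·p·q + 4·p + 3·q, -4·p^2 + 3·p - 2·q], [-4·p·q - 2·q, -2·p^2 - 2·p - 10·q + 1]].
At the point, J = [[-39.0000, -43.0000], [-10.0000, -1.0000]] (det J = -391.0000).
Solving J·Δ = −F gives Δ = (0.7263, 0.7366).

(0.7263, 0.7366)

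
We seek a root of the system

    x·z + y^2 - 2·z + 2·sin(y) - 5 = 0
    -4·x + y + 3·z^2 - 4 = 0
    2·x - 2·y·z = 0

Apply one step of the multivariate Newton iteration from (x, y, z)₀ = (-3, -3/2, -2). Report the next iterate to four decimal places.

(15.6068, -4.1428, -6.8808)

At (-3, -3/2, -2): F = (5.255010, 18.5000, -12.0000).
Jacobian J = [[z, 2·y + 2·cos(y), x - 2], [-4, 1, 6·z], [2, -2·z, -2·y]].
At the point, J = [[-2.0000, -2.858526, -5.0000], [-4.0000, 1.0000, -12.0000], [2.0000, 4.0000, 3.0000]] (det J = 22.302307).
Solving J·Δ = −F gives Δ = (18.6068, -2.6428, -4.8808).
Then the next iterate is (x, y, z)₁ = (15.6068, -4.1428, -6.8808).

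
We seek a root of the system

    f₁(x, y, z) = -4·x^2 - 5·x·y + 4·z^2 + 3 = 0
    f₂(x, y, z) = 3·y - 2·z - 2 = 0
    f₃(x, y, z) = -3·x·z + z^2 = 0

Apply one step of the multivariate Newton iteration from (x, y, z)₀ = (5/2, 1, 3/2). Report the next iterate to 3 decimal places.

At (5/2, 1, 3/2): F = (-25.500, -2.000, -9.000).
Jacobian J = [[-8·x - 5·y, -5·x, 8·z], [0, 3, -2], [-3·z, 0, -3·x + 2·z]].
At the point, J = [[-25.000, -12.500, 12.000], [0.000, 3.000, -2.000], [-4.500, 0.000, -4.500]] (det J = 387.000).
Solving J·Δ = −F gives Δ = (-1.436, 0.291, -0.564).
Then the next iterate is (x, y, z)₁ = (1.064, 1.291, 0.936).

(1.064, 1.291, 0.936)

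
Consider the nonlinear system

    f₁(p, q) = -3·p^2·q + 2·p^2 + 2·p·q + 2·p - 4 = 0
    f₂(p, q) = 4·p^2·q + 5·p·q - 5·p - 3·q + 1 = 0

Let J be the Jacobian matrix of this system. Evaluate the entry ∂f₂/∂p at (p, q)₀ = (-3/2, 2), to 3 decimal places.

∂f₂/∂p = 8·p·q + 5·q - 5.
At (-3/2, 2) this is -19.000.

-19.000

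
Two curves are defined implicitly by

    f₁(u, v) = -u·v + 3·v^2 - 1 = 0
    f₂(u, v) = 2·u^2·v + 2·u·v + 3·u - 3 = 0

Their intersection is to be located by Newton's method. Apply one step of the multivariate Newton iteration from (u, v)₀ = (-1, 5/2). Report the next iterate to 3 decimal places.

(-4.000, 0.766)

At (-1, 5/2): F = (20.250, -6.000).
Jacobian J = [[-v, -u + 6·v], [4·u·v + 2·v + 3, 2·u^2 + 2·u]].
At the point, J = [[-2.500, 16.000], [-2.000, 0.000]] (det J = 32.000).
Solving J·Δ = −F gives Δ = (-3.000, -1.734).
Then the next iterate is (u, v)₁ = (-4.000, 0.766).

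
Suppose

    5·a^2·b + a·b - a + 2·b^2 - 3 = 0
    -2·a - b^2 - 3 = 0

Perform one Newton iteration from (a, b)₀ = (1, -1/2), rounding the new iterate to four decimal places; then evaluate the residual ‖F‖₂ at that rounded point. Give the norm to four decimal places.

At (1, -1/2): F = (-6.5000, -5.2500).
Jacobian J = [[10·a·b + b - 1, 5·a^2 + a + 4·b], [-2, -2·b]].
At the point, J = [[-6.5000, 4.0000], [-2.0000, 1.0000]] (det J = 1.5000).
Solving J·Δ = −F gives Δ = (-9.6667, -14.0833).
Then the next iterate is (a, b)₁ = (-8.6667, -14.5833).
Re-evaluating at (-8.6667, -14.5833): F = (-4919.480399, -198.339239), so ‖F‖₂ = 4923.4770.

4923.4770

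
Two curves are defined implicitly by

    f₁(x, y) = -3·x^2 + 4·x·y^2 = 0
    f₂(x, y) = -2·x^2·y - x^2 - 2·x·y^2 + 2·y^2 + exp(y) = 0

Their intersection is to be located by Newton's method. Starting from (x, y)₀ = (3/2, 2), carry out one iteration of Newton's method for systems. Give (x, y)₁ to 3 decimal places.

(1.189, 1.372)

At (3/2, 2): F = (17.250, -7.86094).
Jacobian J = [[-6·x + 4·y^2, 8·x·y], [-4·x·y - 2·x - 2·y^2, -2·x^2 - 4·x·y + 4·y + exp(y)]].
At the point, J = [[7.000, 24.000], [-23.000, -1.11094]] (det J = 544.22339).
Solving J·Δ = −F gives Δ = (-0.311, -0.628).
Then the next iterate is (x, y)₁ = (1.189, 1.372).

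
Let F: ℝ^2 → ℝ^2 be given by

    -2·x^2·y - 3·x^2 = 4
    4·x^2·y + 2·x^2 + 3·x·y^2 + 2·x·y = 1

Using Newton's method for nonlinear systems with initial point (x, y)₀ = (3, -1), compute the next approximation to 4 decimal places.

At (3, -1): F = (-13.0000, -16.0000).
Jacobian J = [[-4·x·y - 6·x, -2·x^2], [8·x·y + 4·x + 3·y^2 + 2·y, 4·x^2 + 6·x·y + 2·x]].
At the point, J = [[-6.0000, -18.0000], [-11.0000, 24.0000]] (det J = -342.0000).
Solving J·Δ = −F gives Δ = (-1.7544, -0.1374).
Then the next iterate is (x, y)₁ = (1.2456, -1.1374).

(1.2456, -1.1374)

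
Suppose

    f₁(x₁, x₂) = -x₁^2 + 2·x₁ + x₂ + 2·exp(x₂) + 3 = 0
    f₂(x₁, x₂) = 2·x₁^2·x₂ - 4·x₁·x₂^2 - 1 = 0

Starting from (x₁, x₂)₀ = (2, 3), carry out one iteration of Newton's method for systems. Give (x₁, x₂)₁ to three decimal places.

(1.703, 1.864)

At (2, 3): F = (46.17107, -49.000).
Jacobian J = [[-2·x₁ + 2, 2·exp(x₂) + 1], [4·x₁·x₂ - 4·x₂^2, 2·x₁^2 - 8·x₁·x₂]].
At the point, J = [[-2.000, 41.17107], [-12.000, -40.000]] (det J = 574.05289).
Solving J·Δ = −F gives Δ = (-0.297, -1.136).
Then the next iterate is (x₁, x₂)₁ = (1.703, 1.864).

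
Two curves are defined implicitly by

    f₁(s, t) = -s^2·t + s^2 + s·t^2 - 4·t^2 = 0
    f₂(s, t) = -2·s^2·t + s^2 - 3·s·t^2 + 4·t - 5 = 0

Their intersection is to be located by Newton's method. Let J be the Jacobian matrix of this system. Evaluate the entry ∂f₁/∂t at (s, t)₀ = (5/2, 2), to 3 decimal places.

-12.250

∂f₁/∂t = -s^2 + 2·s·t - 8·t.
At (5/2, 2) this is -12.250.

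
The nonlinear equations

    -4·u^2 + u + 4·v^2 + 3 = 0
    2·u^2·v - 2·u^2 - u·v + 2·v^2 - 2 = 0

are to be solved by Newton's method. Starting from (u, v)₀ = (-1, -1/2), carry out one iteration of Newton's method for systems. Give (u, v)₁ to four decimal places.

(-0.4000, 0.6000)

At (-1, -1/2): F = (-1.0000, -5.0000).
Jacobian J = [[-8·u + 1, 8·v], [4·u·v - 4·u - v, 2·u^2 - u + 4·v]].
At the point, J = [[9.0000, -4.0000], [6.5000, 1.0000]] (det J = 35.0000).
Solving J·Δ = −F gives Δ = (0.6000, 1.1000).
Then the next iterate is (u, v)₁ = (-0.4000, 0.6000).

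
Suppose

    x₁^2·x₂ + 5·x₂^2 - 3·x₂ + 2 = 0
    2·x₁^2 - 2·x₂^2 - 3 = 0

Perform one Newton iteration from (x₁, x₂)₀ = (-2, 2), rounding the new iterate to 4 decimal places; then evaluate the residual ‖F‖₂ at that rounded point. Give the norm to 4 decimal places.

At (-2, 2): F = (24.0000, -3.0000).
Jacobian J = [[2·x₁·x₂, x₁^2 + 10·x₂ - 3], [4·x₁, -4·x₂]].
At the point, J = [[-8.0000, 21.0000], [-8.0000, -8.0000]] (det J = 232.0000).
Solving J·Δ = −F gives Δ = (0.5560, -0.9310).
Then the next iterate is (x₁, x₂)₁ = (-1.4440, 1.0690).
Re-evaluating at (-1.4440, 1.0690): F = (6.735815, -1.115250), so ‖F‖₂ = 6.8275.

6.8275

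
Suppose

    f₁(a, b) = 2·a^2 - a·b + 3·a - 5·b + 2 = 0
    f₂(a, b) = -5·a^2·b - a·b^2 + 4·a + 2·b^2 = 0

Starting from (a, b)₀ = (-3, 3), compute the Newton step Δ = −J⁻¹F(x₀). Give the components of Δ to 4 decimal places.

At (-3, 3): F = (5.0000, -102.0000).
Jacobian J = [[4·a - b + 3, -a - 5], [-10·a·b - b^2 + 4, -5·a^2 - 2·a·b + 4·b]].
At the point, J = [[-12.0000, -2.0000], [85.0000, -15.0000]] (det J = 350.0000).
Solving J·Δ = −F gives Δ = (0.7971, -2.2829).

(0.7971, -2.2829)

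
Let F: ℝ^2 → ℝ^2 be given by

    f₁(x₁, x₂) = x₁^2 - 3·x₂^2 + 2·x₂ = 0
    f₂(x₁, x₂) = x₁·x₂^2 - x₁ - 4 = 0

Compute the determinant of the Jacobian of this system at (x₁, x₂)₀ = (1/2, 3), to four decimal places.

131.0000

J = [[2·x₁, -6·x₂ + 2], [x₂^2 - 1, 2·x₁·x₂]].
At the point, J = [[1.0000, -16.0000], [8.0000, 3.0000]].
det J = 131.0000.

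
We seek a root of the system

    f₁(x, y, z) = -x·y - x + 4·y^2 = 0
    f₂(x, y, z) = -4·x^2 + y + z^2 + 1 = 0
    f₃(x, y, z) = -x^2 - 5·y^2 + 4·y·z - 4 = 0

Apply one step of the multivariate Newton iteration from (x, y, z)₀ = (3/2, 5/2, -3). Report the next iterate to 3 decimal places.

(0.693, 1.280, -1.007)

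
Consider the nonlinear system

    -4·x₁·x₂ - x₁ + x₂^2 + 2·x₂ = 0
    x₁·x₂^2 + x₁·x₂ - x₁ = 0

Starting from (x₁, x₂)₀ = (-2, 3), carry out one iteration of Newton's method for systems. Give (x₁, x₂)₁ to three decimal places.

(35.000, 30.500)

At (-2, 3): F = (41.000, -22.000).
Jacobian J = [[-4·x₂ - 1, -4·x₁ + 2·x₂ + 2], [x₂^2 + x₂ - 1, 2·x₁·x₂ + x₁]].
At the point, J = [[-13.000, 16.000], [11.000, -14.000]] (det J = 6.000).
Solving J·Δ = −F gives Δ = (37.000, 27.500).
Then the next iterate is (x₁, x₂)₁ = (35.000, 30.500).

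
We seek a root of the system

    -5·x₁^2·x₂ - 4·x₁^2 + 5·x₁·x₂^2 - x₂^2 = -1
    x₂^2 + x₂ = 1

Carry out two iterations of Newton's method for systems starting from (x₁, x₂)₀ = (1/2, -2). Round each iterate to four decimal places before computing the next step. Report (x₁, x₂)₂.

(0.1330, -1.6190)

At (1/2, -2): F = (8.5000, 1.0000).
Jacobian J = [[-10·x₁·x₂ - 8·x₁ + 5·x₂^2, -5·x₁^2 + 10·x₁·x₂ - 2·x₂], [0, 2·x₂ + 1]].
At the point, J = [[26.0000, -7.2500], [0.0000, -3.0000]] (det J = -78.0000).
Solving J·Δ = −F gives Δ = (-0.2340, 0.3333).
Then the next iterate is (x₁, x₂)₁ = (0.2660, -1.6667).
Round to (0.2660, -1.6667) and repeat: F = (2.223324, 0.111189), J = [[16.194866, -1.453802], [0.0000, -2.3334]].
Δ = (-0.1330, 0.0477), so (x₁, x₂)₂ = (0.1330, -1.6190).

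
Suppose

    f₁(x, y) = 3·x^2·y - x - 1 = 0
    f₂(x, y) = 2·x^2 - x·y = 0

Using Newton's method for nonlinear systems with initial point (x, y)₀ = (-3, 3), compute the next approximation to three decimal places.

(-1.000, 4.000)

At (-3, 3): F = (83.000, 27.000).
Jacobian J = [[6·x·y - 1, 3·x^2], [4·x - y, -x]].
At the point, J = [[-55.000, 27.000], [-15.000, 3.000]] (det J = 240.000).
Solving J·Δ = −F gives Δ = (2.000, 1.000).
Then the next iterate is (x, y)₁ = (-1.000, 4.000).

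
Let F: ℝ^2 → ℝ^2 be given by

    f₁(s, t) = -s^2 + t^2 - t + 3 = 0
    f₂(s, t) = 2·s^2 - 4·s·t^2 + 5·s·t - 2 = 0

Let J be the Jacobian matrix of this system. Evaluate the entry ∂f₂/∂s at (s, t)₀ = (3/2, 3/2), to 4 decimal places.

∂f₂/∂s = 4·s - 4·t^2 + 5·t.
At (3/2, 3/2) this is 4.5000.

4.5000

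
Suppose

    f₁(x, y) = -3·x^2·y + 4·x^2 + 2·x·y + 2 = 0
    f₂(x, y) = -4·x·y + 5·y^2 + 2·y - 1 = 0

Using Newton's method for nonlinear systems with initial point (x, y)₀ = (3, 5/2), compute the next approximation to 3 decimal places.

(2.762, 1.991)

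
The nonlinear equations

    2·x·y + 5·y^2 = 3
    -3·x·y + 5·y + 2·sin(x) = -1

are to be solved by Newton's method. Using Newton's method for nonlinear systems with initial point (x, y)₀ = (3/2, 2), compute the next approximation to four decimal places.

At (3/2, 2): F = (23.0000, 3.994990).
Jacobian J = [[2·y, 2·x + 10·y], [-3·y + 2·cos(x), -3·x + 5]].
At the point, J = [[4.0000, 23.0000], [-5.858526, 0.5000]] (det J = 136.746089).
Solving J·Δ = −F gives Δ = (0.5878, -1.1022).
Then the next iterate is (x, y)₁ = (2.0878, 0.8978).

(2.0878, 0.8978)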